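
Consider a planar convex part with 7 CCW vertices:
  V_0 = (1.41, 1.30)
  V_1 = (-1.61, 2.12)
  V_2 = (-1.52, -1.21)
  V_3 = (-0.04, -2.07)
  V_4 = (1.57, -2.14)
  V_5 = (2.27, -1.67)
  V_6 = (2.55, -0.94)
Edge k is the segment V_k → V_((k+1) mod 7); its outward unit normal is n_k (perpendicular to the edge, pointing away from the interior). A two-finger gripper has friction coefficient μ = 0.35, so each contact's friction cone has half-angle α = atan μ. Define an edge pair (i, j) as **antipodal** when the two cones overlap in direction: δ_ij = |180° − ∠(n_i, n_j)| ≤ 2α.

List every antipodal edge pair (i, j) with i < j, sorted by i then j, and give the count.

count = 5; pairs: (0,2), (0,3), (1,5), (1,6), (2,6)

α = atan 0.35 = 19.29°;  2α = 38.58°
n_0 = (+0.2620, +0.9651)
n_1 = (-0.9996, -0.0270)
n_2 = (-0.5024, -0.8646)
n_3 = (-0.0434, -0.9991)
n_4 = (+0.5574, -0.8302)
n_5 = (+0.9337, -0.3581)
n_6 = (+0.8912, +0.4536)
  (0,1): δ = 73.26°  ·
  (0,2): δ = 14.97°  ✓
  (0,3): δ = 12.70°  ✓
  (0,4): δ = 49.07°  ·
  (0,5): δ = 84.21°  ·
  (0,6): δ = 132.16°  ·
  (1,2): δ = 121.71°  ·
  (1,3): δ = 94.04°  ·
  (1,4): δ = 57.67°  ·
  (1,5): δ = 22.53°  ✓
  (1,6): δ = 25.42°  ✓
  (2,3): δ = 152.33°  ·
  (2,4): δ = 115.96°  ·
  (2,5): δ = 80.82°  ·
  (2,6): δ = 32.87°  ✓
  (3,4): δ = 143.63°  ·
  (3,5): δ = 108.50°  ·
  (3,6): δ = 60.54°  ·
  (4,5): δ = 144.86°  ·
  (4,6): δ = 96.91°  ·
  (5,6): δ = 132.04°  ·
antipodal pairs: 5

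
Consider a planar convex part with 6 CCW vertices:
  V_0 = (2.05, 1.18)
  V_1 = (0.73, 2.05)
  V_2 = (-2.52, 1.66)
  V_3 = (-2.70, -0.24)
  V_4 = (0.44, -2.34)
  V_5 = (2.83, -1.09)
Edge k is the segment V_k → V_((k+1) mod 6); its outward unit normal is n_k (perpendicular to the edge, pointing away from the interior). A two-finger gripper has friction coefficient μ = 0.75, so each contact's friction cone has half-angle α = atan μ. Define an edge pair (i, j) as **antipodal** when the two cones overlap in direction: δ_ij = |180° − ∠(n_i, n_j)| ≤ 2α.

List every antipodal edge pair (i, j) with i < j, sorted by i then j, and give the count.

count = 8; pairs: (0,2), (0,3), (0,4), (1,3), (1,4), (2,4), (2,5), (3,5)

α = atan 0.75 = 36.87°;  2α = 73.74°
n_0 = (+0.5503, +0.8350)
n_1 = (-0.1191, +0.9929)
n_2 = (-0.9955, +0.0943)
n_3 = (-0.5559, -0.8312)
n_4 = (+0.4635, -0.8861)
n_5 = (+0.9457, +0.3250)
  (0,1): δ = 139.77°  ·
  (0,2): δ = 62.02°  ✓
  (0,3): δ = 0.39°  ✓
  (0,4): δ = 61.00°  ✓
  (0,5): δ = 142.35°  ·
  (1,2): δ = 102.25°  ·
  (1,3): δ = 40.62°  ✓
  (1,4): δ = 20.77°  ✓
  (1,5): δ = 102.12°  ·
  (2,3): δ = 118.36°  ·
  (2,4): δ = 56.98°  ✓
  (2,5): δ = 24.38°  ✓
  (3,4): δ = 118.62°  ·
  (3,5): δ = 37.26°  ✓
  (4,5): δ = 98.65°  ·
antipodal pairs: 8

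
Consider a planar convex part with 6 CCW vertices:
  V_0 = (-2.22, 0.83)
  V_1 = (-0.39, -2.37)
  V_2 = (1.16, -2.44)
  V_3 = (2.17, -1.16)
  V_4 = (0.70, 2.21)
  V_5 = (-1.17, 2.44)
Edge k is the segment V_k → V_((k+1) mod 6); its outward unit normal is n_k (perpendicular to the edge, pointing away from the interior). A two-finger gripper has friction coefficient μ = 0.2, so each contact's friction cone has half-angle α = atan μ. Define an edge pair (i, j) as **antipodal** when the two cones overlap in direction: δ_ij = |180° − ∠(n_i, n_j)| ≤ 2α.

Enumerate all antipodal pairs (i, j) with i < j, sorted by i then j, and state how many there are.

count = 3; pairs: (0,3), (1,4), (2,5)

α = atan 0.2 = 11.31°;  2α = 22.62°
n_0 = (-0.8681, -0.4964)
n_1 = (-0.0451, -0.9990)
n_2 = (+0.7850, -0.6194)
n_3 = (+0.9166, +0.3998)
n_4 = (+0.1221, +0.9925)
n_5 = (-0.8376, +0.5463)
  (0,1): δ = 122.35°  ·
  (0,2): δ = 68.04°  ·
  (0,3): δ = 6.20°  ✓
  (0,4): δ = 53.22°  ·
  (0,5): δ = 117.12°  ·
  (1,2): δ = 125.69°  ·
  (1,3): δ = 63.85°  ·
  (1,4): δ = 4.43°  ✓
  (1,5): δ = 59.47°  ·
  (2,3): δ = 118.16°  ·
  (2,4): δ = 58.74°  ·
  (2,5): δ = 5.16°  ✓
  (3,4): δ = 120.58°  ·
  (3,5): δ = 56.68°  ·
  (4,5): δ = 116.10°  ·
antipodal pairs: 3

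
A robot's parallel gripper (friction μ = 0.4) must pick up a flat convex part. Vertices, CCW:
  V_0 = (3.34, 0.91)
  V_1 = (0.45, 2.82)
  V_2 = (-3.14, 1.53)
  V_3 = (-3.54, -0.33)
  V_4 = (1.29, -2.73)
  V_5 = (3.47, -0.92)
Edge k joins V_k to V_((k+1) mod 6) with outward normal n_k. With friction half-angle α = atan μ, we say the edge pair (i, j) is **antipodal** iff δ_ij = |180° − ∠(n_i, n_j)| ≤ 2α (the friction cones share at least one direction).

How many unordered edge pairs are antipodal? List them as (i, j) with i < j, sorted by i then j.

α = atan 0.4 = 21.80°;  2α = 43.60°
n_0 = (+0.5514, +0.8343)
n_1 = (-0.3382, +0.9411)
n_2 = (-0.9776, +0.2102)
n_3 = (-0.4450, -0.8955)
n_4 = (+0.6388, -0.7694)
n_5 = (+0.9975, +0.0709)
  (0,1): δ = 126.77°  ·
  (0,2): δ = 68.68°  ·
  (0,3): δ = 7.04°  ✓
  (0,4): δ = 73.16°  ·
  (0,5): δ = 127.52°  ·
  (1,2): δ = 121.90°  ·
  (1,3): δ = 46.19°  ·
  (1,4): δ = 19.94°  ✓
  (1,5): δ = 74.30°  ·
  (2,3): δ = 104.29°  ·
  (2,4): δ = 38.16°  ✓
  (2,5): δ = 16.20°  ✓
  (3,4): δ = 113.88°  ·
  (3,5): δ = 59.51°  ·
  (4,5): δ = 125.64°  ·
antipodal pairs: 4

count = 4; pairs: (0,3), (1,4), (2,4), (2,5)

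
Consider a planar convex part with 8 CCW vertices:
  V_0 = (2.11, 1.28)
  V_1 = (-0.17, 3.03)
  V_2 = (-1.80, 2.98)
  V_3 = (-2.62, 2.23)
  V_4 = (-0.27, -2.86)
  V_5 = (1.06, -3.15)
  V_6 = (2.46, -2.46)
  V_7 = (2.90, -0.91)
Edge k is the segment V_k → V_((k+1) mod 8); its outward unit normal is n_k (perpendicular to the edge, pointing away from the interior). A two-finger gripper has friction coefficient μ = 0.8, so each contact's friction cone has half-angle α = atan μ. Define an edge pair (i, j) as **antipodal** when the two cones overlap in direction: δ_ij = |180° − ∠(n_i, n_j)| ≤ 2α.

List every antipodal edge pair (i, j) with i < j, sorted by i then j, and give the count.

α = atan 0.8 = 38.66°;  2α = 77.32°
n_0 = (+0.6089, +0.7933)
n_1 = (-0.0307, +0.9995)
n_2 = (-0.6749, +0.7379)
n_3 = (-0.9079, -0.4192)
n_4 = (-0.2130, -0.9770)
n_5 = (+0.4421, -0.8970)
n_6 = (+0.9620, -0.2731)
n_7 = (+0.9407, +0.3393)
  (0,1): δ = 140.74°  ·
  (0,2): δ = 100.05°  ·
  (0,3): δ = 27.71°  ✓
  (0,4): δ = 25.21°  ✓
  (0,5): δ = 63.74°  ✓
  (0,6): δ = 111.66°  ·
  (0,7): δ = 147.34°  ·
  (1,2): δ = 139.31°  ·
  (1,3): δ = 66.97°  ✓
  (1,4): δ = 14.06°  ✓
  (1,5): δ = 24.48°  ✓
  (1,6): δ = 72.40°  ✓
  (1,7): δ = 108.08°  ·
  (2,3): δ = 107.66°  ·
  (2,4): δ = 54.75°  ✓
  (2,5): δ = 16.21°  ✓
  (2,6): δ = 31.71°  ✓
  (2,7): δ = 67.39°  ✓
  (3,4): δ = 127.08°  ·
  (3,5): δ = 88.55°  ·
  (3,6): δ = 40.63°  ✓
  (3,7): δ = 4.95°  ✓
  (4,5): δ = 141.46°  ·
  (4,6): δ = 93.55°  ·
  (4,7): δ = 57.86°  ✓
  (5,6): δ = 132.08°  ·
  (5,7): δ = 96.40°  ·
  (6,7): δ = 144.32°  ·
antipodal pairs: 14

count = 14; pairs: (0,3), (0,4), (0,5), (1,3), (1,4), (1,5), (1,6), (2,4), (2,5), (2,6), (2,7), (3,6), (3,7), (4,7)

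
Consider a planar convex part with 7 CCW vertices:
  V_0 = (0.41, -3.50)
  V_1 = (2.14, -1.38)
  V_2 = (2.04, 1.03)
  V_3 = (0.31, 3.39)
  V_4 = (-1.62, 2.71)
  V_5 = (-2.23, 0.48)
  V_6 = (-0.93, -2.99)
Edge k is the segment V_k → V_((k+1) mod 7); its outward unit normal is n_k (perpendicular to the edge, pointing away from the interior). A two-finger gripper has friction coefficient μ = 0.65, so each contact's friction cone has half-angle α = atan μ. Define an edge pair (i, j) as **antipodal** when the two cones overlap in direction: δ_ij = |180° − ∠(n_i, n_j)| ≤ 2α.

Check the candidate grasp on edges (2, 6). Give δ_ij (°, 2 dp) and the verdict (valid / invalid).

δ = 32.92°, valid

α = atan 0.65 = 33.02°;  2α = 66.05°
edge 2: e_2 = (-1.73, +2.36);  n_2 = (+0.8065, +0.5912)
edge 6: e_6 = (+1.34, -0.51);  n_6 = (-0.3557, -0.9346)
∠(n_2, n_6) = 147.08°
δ = |180° − 147.08°| = 32.92°
32.92° ≤ 2α = 66.05°  →  valid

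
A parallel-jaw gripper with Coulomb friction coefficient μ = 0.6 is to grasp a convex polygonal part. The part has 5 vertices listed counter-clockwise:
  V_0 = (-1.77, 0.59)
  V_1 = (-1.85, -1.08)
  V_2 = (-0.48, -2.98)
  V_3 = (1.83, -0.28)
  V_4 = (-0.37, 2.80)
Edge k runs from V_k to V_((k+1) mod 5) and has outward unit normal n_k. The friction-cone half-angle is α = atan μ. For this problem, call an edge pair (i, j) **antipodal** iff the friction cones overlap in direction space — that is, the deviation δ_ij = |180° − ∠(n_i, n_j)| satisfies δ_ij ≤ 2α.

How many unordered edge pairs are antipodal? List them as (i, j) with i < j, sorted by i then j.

α = atan 0.6 = 30.96°;  2α = 61.93°
n_0 = (-0.9989, +0.0478)
n_1 = (-0.8111, -0.5849)
n_2 = (+0.7599, -0.6501)
n_3 = (+0.8137, +0.5812)
n_4 = (-0.8448, +0.5351)
  (0,1): δ = 141.46°  ·
  (0,2): δ = 37.81°  ✓
  (0,3): δ = 38.28°  ✓
  (0,4): δ = 150.39°  ·
  (1,2): δ = 76.34°  ·
  (1,3): δ = 0.26°  ✓
  (1,4): δ = 111.85°  ·
  (2,3): δ = 103.91°  ·
  (2,4): δ = 8.20°  ✓
  (3,4): δ = 67.89°  ·
antipodal pairs: 4

count = 4; pairs: (0,2), (0,3), (1,3), (2,4)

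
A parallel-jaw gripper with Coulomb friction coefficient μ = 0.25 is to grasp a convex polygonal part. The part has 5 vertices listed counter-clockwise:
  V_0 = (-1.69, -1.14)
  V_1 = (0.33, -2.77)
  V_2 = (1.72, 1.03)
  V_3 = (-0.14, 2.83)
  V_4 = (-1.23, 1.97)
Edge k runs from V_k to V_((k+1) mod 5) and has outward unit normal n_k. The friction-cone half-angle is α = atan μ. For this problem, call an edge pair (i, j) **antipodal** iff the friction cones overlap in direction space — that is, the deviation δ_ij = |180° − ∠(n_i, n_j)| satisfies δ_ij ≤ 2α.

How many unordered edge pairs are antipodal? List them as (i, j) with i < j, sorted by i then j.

α = atan 0.25 = 14.04°;  2α = 28.07°
n_0 = (-0.6280, -0.7782)
n_1 = (+0.9391, -0.3435)
n_2 = (+0.6954, +0.7186)
n_3 = (-0.6194, +0.7851)
n_4 = (-0.9892, +0.1463)
  (0,1): δ = 71.19°  ·
  (0,2): δ = 5.16°  ✓
  (0,3): δ = 77.17°  ·
  (0,4): δ = 120.49°  ·
  (1,2): δ = 113.97°  ·
  (1,3): δ = 31.63°  ·
  (1,4): δ = 11.68°  ✓
  (2,3): δ = 97.67°  ·
  (2,4): δ = 54.35°  ·
  (3,4): δ = 136.69°  ·
antipodal pairs: 2

count = 2; pairs: (0,2), (1,4)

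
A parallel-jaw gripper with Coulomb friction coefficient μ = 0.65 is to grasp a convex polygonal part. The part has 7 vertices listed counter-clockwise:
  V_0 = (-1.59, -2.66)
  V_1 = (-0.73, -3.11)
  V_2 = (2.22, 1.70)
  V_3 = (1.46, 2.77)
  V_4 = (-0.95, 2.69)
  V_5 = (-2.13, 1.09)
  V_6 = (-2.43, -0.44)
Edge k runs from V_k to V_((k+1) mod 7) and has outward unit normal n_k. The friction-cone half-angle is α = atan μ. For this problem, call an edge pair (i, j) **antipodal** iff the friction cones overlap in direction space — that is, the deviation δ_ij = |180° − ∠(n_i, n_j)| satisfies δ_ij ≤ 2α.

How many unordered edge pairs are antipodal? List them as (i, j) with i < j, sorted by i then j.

count = 8; pairs: (0,2), (0,3), (1,3), (1,4), (1,5), (1,6), (2,5), (2,6)

α = atan 0.65 = 33.02°;  2α = 66.05°
n_0 = (-0.4636, -0.8860)
n_1 = (+0.8524, -0.5228)
n_2 = (+0.8153, +0.5791)
n_3 = (-0.0332, +0.9994)
n_4 = (-0.8048, +0.5935)
n_5 = (-0.9813, +0.1924)
n_6 = (-0.9353, -0.3539)
  (0,1): δ = 93.90°  ·
  (0,2): δ = 26.99°  ✓
  (0,3): δ = 29.52°  ✓
  (0,4): δ = 81.21°  ·
  (0,5): δ = 106.53°  ·
  (0,6): δ = 138.35°  ·
  (1,2): δ = 113.09°  ·
  (1,3): δ = 56.58°  ✓
  (1,4): δ = 4.89°  ✓
  (1,5): δ = 20.43°  ✓
  (1,6): δ = 52.25°  ✓
  (2,3): δ = 123.48°  ·
  (2,4): δ = 71.79°  ·
  (2,5): δ = 46.48°  ✓
  (2,6): δ = 14.66°  ✓
  (3,4): δ = 128.31°  ·
  (3,5): δ = 102.99°  ·
  (3,6): δ = 71.18°  ·
  (4,5): δ = 154.68°  ·
  (4,6): δ = 122.87°  ·
  (5,6): δ = 148.18°  ·
antipodal pairs: 8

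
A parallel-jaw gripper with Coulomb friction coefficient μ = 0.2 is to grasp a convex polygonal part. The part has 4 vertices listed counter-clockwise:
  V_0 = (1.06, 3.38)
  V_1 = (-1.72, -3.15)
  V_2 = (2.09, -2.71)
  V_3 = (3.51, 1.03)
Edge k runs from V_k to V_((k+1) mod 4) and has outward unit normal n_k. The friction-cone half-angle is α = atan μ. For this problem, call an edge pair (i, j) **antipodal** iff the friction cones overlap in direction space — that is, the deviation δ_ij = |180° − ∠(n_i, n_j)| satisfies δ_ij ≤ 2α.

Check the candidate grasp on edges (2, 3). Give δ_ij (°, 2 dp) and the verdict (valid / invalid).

δ = 113.02°, invalid

α = atan 0.2 = 11.31°;  2α = 22.62°
edge 2: e_2 = (+1.42, +3.74);  n_2 = (+0.9349, -0.3550)
edge 3: e_3 = (-2.45, +2.35);  n_3 = (+0.6922, +0.7217)
∠(n_2, n_3) = 66.98°
δ = |180° − 66.98°| = 113.02°
113.02° > 2α = 22.62°  →  invalid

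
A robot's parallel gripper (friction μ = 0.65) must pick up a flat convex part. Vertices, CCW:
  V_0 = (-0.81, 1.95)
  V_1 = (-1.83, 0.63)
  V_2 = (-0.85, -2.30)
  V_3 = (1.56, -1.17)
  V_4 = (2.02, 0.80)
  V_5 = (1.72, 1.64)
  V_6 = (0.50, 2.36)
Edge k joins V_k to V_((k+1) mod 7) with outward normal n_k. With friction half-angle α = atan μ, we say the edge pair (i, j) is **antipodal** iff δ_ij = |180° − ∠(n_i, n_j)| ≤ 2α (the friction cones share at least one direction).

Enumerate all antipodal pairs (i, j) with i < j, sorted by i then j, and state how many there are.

count = 9; pairs: (0,2), (0,3), (0,4), (1,3), (1,4), (1,5), (2,5), (2,6), (3,6)

α = atan 0.65 = 33.02°;  2α = 66.05°
n_0 = (-0.7913, +0.6114)
n_1 = (-0.9484, -0.3172)
n_2 = (+0.4245, -0.9054)
n_3 = (+0.9738, -0.2274)
n_4 = (+0.9417, +0.3363)
n_5 = (+0.5083, +0.8612)
n_6 = (-0.2987, +0.9544)
  (0,1): δ = 123.81°  ·
  (0,2): δ = 27.18°  ✓
  (0,3): δ = 24.55°  ✓
  (0,4): δ = 57.35°  ✓
  (0,5): δ = 97.15°  ·
  (0,6): δ = 145.07°  ·
  (1,2): δ = 83.37°  ·
  (1,3): δ = 31.64°  ✓
  (1,4): δ = 1.16°  ✓
  (1,5): δ = 40.96°  ✓
  (1,6): δ = 88.89°  ·
  (2,3): δ = 128.26°  ·
  (2,4): δ = 95.47°  ·
  (2,5): δ = 55.67°  ✓
  (2,6): δ = 7.74°  ✓
  (3,4): δ = 147.20°  ·
  (3,5): δ = 107.40°  ·
  (3,6): δ = 59.48°  ✓
  (4,5): δ = 140.20°  ·
  (4,6): δ = 92.27°  ·
  (5,6): δ = 132.07°  ·
antipodal pairs: 9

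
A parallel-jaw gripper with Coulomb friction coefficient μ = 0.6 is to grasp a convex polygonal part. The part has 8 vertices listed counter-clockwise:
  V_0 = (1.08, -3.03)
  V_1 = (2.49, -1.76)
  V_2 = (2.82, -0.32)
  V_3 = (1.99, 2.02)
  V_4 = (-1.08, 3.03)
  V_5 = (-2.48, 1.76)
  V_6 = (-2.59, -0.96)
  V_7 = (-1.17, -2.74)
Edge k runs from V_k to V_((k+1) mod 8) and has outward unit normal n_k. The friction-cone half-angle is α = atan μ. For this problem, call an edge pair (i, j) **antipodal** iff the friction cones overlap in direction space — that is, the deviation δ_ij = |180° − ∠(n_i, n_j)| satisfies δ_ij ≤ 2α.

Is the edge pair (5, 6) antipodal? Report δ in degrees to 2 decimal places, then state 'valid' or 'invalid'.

δ = 139.10°, invalid

α = atan 0.6 = 30.96°;  2α = 61.93°
edge 5: e_5 = (-0.11, -2.72);  n_5 = (-0.9992, +0.0404)
edge 6: e_6 = (+1.42, -1.78);  n_6 = (-0.7817, -0.6236)
∠(n_5, n_6) = 40.90°
δ = |180° − 40.90°| = 139.10°
139.10° > 2α = 61.93°  →  invalid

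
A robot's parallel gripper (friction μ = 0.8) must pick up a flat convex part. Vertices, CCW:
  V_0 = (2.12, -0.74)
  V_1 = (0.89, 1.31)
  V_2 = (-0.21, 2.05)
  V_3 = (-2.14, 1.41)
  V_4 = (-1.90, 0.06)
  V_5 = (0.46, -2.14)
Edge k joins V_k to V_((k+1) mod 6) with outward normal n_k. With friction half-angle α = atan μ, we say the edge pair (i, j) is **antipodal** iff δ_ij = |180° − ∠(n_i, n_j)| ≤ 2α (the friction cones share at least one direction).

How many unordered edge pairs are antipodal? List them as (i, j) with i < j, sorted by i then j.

count = 8; pairs: (0,3), (0,4), (1,3), (1,4), (1,5), (2,4), (2,5), (3,5)

α = atan 0.8 = 38.66°;  2α = 77.32°
n_0 = (+0.8575, +0.5145)
n_1 = (+0.5582, +0.8297)
n_2 = (-0.3148, +0.9492)
n_3 = (-0.9846, -0.1750)
n_4 = (-0.6819, -0.7315)
n_5 = (+0.6447, -0.7644)
  (0,1): δ = 154.89°  ·
  (0,2): δ = 102.62°  ·
  (0,3): δ = 20.88°  ✓
  (0,4): δ = 16.05°  ✓
  (0,5): δ = 99.18°  ·
  (1,2): δ = 127.72°  ·
  (1,3): δ = 45.99°  ✓
  (1,4): δ = 9.06°  ✓
  (1,5): δ = 74.07°  ✓
  (2,3): δ = 98.27°  ·
  (2,4): δ = 61.34°  ✓
  (2,5): δ = 21.80°  ✓
  (3,4): δ = 143.07°  ·
  (3,5): δ = 59.94°  ✓
  (4,5): δ = 96.87°  ·
antipodal pairs: 8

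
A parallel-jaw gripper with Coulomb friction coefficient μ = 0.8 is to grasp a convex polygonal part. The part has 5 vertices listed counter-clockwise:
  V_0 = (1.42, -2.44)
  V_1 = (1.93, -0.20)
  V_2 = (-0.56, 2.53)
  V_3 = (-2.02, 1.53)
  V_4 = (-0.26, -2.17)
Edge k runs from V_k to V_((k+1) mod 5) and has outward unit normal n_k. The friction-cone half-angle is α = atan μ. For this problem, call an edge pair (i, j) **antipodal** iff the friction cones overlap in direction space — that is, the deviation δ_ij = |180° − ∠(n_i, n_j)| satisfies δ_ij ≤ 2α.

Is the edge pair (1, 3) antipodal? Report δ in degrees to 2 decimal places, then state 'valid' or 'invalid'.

α = atan 0.8 = 38.66°;  2α = 77.32°
edge 1: e_1 = (-2.49, +2.73);  n_1 = (+0.7388, +0.6739)
edge 3: e_3 = (+1.76, -3.70);  n_3 = (-0.9030, -0.4296)
∠(n_1, n_3) = 163.07°
δ = |180° − 163.07°| = 16.93°
16.93° ≤ 2α = 77.32°  →  valid

δ = 16.93°, valid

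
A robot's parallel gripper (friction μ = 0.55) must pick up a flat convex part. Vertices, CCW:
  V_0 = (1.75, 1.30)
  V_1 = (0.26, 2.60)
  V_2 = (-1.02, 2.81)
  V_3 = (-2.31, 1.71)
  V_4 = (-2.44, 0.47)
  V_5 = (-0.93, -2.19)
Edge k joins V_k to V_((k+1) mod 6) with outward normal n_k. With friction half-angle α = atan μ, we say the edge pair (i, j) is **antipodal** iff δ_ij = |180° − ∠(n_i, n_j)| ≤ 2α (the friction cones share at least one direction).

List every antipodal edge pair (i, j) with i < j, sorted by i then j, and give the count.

α = atan 0.55 = 28.81°;  2α = 57.62°
n_0 = (+0.6574, +0.7535)
n_1 = (+0.1619, +0.9868)
n_2 = (-0.6488, +0.7609)
n_3 = (-0.9945, +0.1043)
n_4 = (-0.8696, -0.4937)
n_5 = (+0.7931, -0.6091)
  (0,1): δ = 148.21°  ·
  (0,2): δ = 98.44°  ·
  (0,3): δ = 54.88°  ✓
  (0,4): δ = 19.31°  ✓
  (0,5): δ = 93.58°  ·
  (1,2): δ = 130.23°  ·
  (1,3): δ = 86.67°  ·
  (1,4): δ = 51.10°  ✓
  (1,5): δ = 61.80°  ·
  (2,3): δ = 136.44°  ·
  (2,4): δ = 100.87°  ·
  (2,5): δ = 12.02°  ✓
  (3,4): δ = 144.43°  ·
  (3,5): δ = 31.54°  ✓
  (4,5): δ = 67.10°  ·
antipodal pairs: 5

count = 5; pairs: (0,3), (0,4), (1,4), (2,5), (3,5)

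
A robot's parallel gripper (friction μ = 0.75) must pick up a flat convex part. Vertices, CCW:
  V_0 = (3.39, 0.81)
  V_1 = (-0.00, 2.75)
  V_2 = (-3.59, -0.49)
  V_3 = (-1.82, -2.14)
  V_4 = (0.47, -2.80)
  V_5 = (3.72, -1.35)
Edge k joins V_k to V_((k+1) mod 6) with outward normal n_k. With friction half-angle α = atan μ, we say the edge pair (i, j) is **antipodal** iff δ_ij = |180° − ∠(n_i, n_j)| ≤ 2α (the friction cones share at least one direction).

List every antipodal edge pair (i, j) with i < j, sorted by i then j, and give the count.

count = 8; pairs: (0,2), (0,3), (0,4), (1,3), (1,4), (1,5), (2,5), (3,5)

α = atan 0.75 = 36.87°;  2α = 73.74°
n_0 = (+0.4967, +0.8679)
n_1 = (-0.6700, +0.7424)
n_2 = (-0.6819, -0.7315)
n_3 = (-0.2769, -0.9609)
n_4 = (+0.4074, -0.9132)
n_5 = (+0.9885, +0.1510)
  (0,1): δ = 108.15°  ·
  (0,2): δ = 13.21°  ✓
  (0,3): δ = 13.70°  ✓
  (0,4): δ = 53.83°  ✓
  (0,5): δ = 128.47°  ·
  (1,2): δ = 85.06°  ·
  (1,3): δ = 58.14°  ✓
  (1,4): δ = 18.02°  ✓
  (1,5): δ = 56.62°  ✓
  (2,3): δ = 153.09°  ·
  (2,4): δ = 112.97°  ·
  (2,5): δ = 38.32°  ✓
  (3,4): δ = 139.88°  ·
  (3,5): δ = 65.24°  ✓
  (4,5): δ = 105.36°  ·
antipodal pairs: 8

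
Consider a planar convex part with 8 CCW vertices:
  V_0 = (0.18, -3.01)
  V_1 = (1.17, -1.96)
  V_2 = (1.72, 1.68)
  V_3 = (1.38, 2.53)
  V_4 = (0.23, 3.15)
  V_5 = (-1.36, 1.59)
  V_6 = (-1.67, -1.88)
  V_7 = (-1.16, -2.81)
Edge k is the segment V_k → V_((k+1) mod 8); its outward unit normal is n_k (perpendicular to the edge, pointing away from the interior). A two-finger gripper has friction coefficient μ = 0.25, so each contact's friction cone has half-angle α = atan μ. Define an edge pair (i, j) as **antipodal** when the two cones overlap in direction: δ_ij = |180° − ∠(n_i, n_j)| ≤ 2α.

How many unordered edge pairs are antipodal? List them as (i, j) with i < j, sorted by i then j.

α = atan 0.25 = 14.04°;  2α = 28.07°
n_0 = (+0.7276, -0.6860)
n_1 = (+0.9888, -0.1494)
n_2 = (+0.9285, +0.3714)
n_3 = (+0.4746, +0.8802)
n_4 = (-0.7003, +0.7138)
n_5 = (-0.9960, +0.0890)
n_6 = (-0.8768, -0.4808)
n_7 = (-0.1476, -0.9890)
  (0,1): δ = 145.28°  ·
  (0,2): δ = 114.88°  ·
  (0,3): δ = 75.02°  ·
  (0,4): δ = 2.23°  ✓
  (0,5): δ = 38.21°  ·
  (0,6): δ = 72.06°  ·
  (0,7): δ = 124.83°  ·
  (1,2): δ = 149.61°  ·
  (1,3): δ = 109.74°  ·
  (1,4): δ = 36.95°  ·
  (1,5): δ = 3.49°  ✓
  (1,6): δ = 37.33°  ·
  (1,7): δ = 90.10°  ·
  (2,3): δ = 140.13°  ·
  (2,4): δ = 67.35°  ·
  (2,5): δ = 26.91°  ✓
  (2,6): δ = 6.94°  ✓
  (2,7): δ = 59.71°  ·
  (3,4): δ = 107.22°  ·
  (3,5): δ = 66.77°  ·
  (3,6): δ = 32.93°  ·
  (3,7): δ = 19.84°  ✓
  (4,5): δ = 139.56°  ·
  (4,6): δ = 105.71°  ·
  (4,7): δ = 52.94°  ·
  (5,6): δ = 146.16°  ·
  (5,7): δ = 93.38°  ·
  (6,7): δ = 127.23°  ·
antipodal pairs: 5

count = 5; pairs: (0,4), (1,5), (2,5), (2,6), (3,7)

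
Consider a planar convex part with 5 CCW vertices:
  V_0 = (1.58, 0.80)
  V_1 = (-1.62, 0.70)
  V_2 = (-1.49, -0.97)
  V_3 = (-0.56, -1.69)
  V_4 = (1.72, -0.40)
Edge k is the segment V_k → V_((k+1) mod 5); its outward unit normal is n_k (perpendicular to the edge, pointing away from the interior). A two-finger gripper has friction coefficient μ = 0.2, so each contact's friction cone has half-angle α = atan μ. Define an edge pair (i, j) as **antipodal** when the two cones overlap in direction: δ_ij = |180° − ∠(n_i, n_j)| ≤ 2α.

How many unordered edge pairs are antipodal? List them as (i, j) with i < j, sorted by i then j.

count = 1; pairs: (1,4)

α = atan 0.2 = 11.31°;  2α = 22.62°
n_0 = (-0.0312, +0.9995)
n_1 = (-0.9970, -0.0776)
n_2 = (-0.6122, -0.7907)
n_3 = (+0.4924, -0.8703)
n_4 = (+0.9933, +0.1159)
  (0,1): δ = 87.34°  ·
  (0,2): δ = 39.54°  ·
  (0,3): δ = 27.71°  ·
  (0,4): δ = 94.86°  ·
  (1,2): δ = 132.20°  ·
  (1,3): δ = 64.95°  ·
  (1,4): δ = 2.20°  ✓
  (2,3): δ = 112.75°  ·
  (2,4): δ = 45.60°  ·
  (3,4): δ = 112.85°  ·
antipodal pairs: 1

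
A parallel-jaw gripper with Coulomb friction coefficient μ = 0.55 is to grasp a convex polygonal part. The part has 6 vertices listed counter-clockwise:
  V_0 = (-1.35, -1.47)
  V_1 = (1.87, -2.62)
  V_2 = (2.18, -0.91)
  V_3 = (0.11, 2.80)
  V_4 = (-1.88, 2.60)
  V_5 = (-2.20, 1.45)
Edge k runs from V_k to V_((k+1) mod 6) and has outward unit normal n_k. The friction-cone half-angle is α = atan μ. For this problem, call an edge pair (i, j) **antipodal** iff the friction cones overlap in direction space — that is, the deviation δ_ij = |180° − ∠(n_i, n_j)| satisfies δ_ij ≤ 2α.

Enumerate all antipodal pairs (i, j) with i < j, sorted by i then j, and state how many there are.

α = atan 0.55 = 28.81°;  2α = 57.62°
n_0 = (-0.3363, -0.9417)
n_1 = (+0.9840, -0.1784)
n_2 = (+0.8733, +0.4872)
n_3 = (-0.1000, +0.9950)
n_4 = (-0.9634, +0.2681)
n_5 = (-0.9601, -0.2795)
  (0,1): δ = 80.62°  ·
  (0,2): δ = 41.19°  ✓
  (0,3): δ = 25.39°  ✓
  (0,4): δ = 94.10°  ·
  (0,5): δ = 125.88°  ·
  (1,2): δ = 140.57°  ·
  (1,3): δ = 73.99°  ·
  (1,4): δ = 5.27°  ✓
  (1,5): δ = 26.51°  ✓
  (2,3): δ = 113.42°  ·
  (2,4): δ = 44.71°  ✓
  (2,5): δ = 12.93°  ✓
  (3,4): δ = 111.29°  ·
  (3,5): δ = 79.51°  ·
  (4,5): δ = 148.22°  ·
antipodal pairs: 6

count = 6; pairs: (0,2), (0,3), (1,4), (1,5), (2,4), (2,5)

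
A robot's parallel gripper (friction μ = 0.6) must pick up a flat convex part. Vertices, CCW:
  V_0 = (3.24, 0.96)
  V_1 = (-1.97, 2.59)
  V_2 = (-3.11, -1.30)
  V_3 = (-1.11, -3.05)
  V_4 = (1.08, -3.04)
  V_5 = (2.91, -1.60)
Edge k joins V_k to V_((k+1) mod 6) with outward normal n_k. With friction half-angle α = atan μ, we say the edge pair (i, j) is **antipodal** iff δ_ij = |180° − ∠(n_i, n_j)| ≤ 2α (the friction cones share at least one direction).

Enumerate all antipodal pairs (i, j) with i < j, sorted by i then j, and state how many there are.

α = atan 0.6 = 30.96°;  2α = 61.93°
n_0 = (+0.2986, +0.9544)
n_1 = (-0.9596, +0.2812)
n_2 = (-0.6585, -0.7526)
n_3 = (+0.0046, -1.0000)
n_4 = (+0.6184, -0.7859)
n_5 = (+0.9918, -0.1278)
  (0,1): δ = 88.96°  ·
  (0,2): δ = 23.81°  ✓
  (0,3): δ = 17.63°  ✓
  (0,4): δ = 55.57°  ✓
  (0,5): δ = 100.03°  ·
  (1,2): δ = 114.85°  ·
  (1,3): δ = 73.40°  ·
  (1,4): δ = 35.47°  ✓
  (1,5): δ = 8.99°  ✓
  (2,3): δ = 138.55°  ·
  (2,4): δ = 100.62°  ·
  (2,5): δ = 56.16°  ✓
  (3,4): δ = 142.06°  ·
  (3,5): δ = 97.61°  ·
  (4,5): δ = 135.54°  ·
antipodal pairs: 6

count = 6; pairs: (0,2), (0,3), (0,4), (1,4), (1,5), (2,5)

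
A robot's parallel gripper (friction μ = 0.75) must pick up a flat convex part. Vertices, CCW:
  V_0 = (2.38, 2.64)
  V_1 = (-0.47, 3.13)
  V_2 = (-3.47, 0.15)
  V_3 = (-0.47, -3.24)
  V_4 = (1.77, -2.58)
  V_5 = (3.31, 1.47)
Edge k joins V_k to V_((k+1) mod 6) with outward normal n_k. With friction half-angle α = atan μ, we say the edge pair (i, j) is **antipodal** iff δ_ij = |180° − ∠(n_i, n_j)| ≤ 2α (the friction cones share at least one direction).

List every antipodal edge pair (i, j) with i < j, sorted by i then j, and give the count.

count = 7; pairs: (0,2), (0,3), (1,3), (1,4), (2,4), (2,5), (3,5)

α = atan 0.75 = 36.87°;  2α = 73.74°
n_0 = (+0.1694, +0.9855)
n_1 = (-0.7047, +0.7095)
n_2 = (-0.7489, -0.6627)
n_3 = (+0.2826, -0.9592)
n_4 = (+0.9347, -0.3554)
n_5 = (+0.7828, +0.6222)
  (0,1): δ = 125.44°  ·
  (0,2): δ = 38.74°  ✓
  (0,3): δ = 26.17°  ✓
  (0,4): δ = 78.94°  ·
  (0,5): δ = 138.24°  ·
  (1,2): δ = 93.30°  ·
  (1,3): δ = 28.39°  ✓
  (1,4): δ = 24.37°  ✓
  (1,5): δ = 83.67°  ·
  (2,3): δ = 115.09°  ·
  (2,4): δ = 62.33°  ✓
  (2,5): δ = 3.03°  ✓
  (3,4): δ = 127.24°  ·
  (3,5): δ = 67.94°  ✓
  (4,5): δ = 120.70°  ·
antipodal pairs: 7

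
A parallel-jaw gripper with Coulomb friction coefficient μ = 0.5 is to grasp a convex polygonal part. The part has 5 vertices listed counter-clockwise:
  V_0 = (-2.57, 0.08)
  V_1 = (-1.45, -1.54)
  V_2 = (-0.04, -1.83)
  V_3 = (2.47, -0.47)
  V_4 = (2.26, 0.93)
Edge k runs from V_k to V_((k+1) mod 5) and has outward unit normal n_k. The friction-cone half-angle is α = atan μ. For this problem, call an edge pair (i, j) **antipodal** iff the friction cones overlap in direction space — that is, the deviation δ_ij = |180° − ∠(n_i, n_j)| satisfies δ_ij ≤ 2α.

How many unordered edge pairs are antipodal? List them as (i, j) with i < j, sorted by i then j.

count = 3; pairs: (0,3), (1,4), (2,4)

α = atan 0.5 = 26.57°;  2α = 53.13°
n_0 = (-0.8226, -0.5687)
n_1 = (-0.2015, -0.9795)
n_2 = (+0.4764, -0.8792)
n_3 = (+0.9889, +0.1483)
n_4 = (-0.1733, +0.9849)
  (0,1): δ = 136.28°  ·
  (0,2): δ = 96.21°  ·
  (0,3): δ = 26.13°  ✓
  (0,4): δ = 65.32°  ·
  (1,2): δ = 139.93°  ·
  (1,3): δ = 69.85°  ·
  (1,4): δ = 21.60°  ✓
  (2,3): δ = 109.92°  ·
  (2,4): δ = 18.47°  ✓
  (3,4): δ = 88.55°  ·
antipodal pairs: 3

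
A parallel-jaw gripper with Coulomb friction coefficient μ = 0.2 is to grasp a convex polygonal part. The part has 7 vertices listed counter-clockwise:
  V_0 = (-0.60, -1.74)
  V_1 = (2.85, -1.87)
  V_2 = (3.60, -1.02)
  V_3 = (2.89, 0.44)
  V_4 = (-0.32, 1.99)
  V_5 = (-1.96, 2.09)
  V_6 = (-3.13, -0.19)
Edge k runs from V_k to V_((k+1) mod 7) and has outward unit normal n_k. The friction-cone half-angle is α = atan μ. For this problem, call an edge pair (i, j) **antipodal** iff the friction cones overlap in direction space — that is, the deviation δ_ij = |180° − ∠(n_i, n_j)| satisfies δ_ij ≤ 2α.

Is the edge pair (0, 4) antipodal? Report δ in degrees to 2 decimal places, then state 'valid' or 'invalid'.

δ = 1.33°, valid

α = atan 0.2 = 11.31°;  2α = 22.62°
edge 0: e_0 = (+3.45, -0.13);  n_0 = (-0.0377, -0.9993)
edge 4: e_4 = (-1.64, +0.10);  n_4 = (+0.0609, +0.9981)
∠(n_0, n_4) = 178.67°
δ = |180° − 178.67°| = 1.33°
1.33° ≤ 2α = 22.62°  →  valid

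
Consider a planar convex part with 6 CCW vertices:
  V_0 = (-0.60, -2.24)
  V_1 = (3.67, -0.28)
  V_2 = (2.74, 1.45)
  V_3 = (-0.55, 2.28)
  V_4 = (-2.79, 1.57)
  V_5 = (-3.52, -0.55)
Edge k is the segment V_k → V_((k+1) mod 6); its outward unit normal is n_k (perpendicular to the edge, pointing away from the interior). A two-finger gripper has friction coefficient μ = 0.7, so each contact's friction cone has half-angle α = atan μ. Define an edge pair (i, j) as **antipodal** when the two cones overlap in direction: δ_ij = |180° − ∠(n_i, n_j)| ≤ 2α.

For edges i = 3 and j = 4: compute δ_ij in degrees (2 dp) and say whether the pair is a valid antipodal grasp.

α = atan 0.7 = 34.99°;  2α = 69.98°
edge 3: e_3 = (-2.24, -0.71);  n_3 = (-0.3021, +0.9533)
edge 4: e_4 = (-0.73, -2.12);  n_4 = (-0.9455, +0.3256)
∠(n_3, n_4) = 53.41°
δ = |180° − 53.41°| = 126.59°
126.59° > 2α = 69.98°  →  invalid

δ = 126.59°, invalid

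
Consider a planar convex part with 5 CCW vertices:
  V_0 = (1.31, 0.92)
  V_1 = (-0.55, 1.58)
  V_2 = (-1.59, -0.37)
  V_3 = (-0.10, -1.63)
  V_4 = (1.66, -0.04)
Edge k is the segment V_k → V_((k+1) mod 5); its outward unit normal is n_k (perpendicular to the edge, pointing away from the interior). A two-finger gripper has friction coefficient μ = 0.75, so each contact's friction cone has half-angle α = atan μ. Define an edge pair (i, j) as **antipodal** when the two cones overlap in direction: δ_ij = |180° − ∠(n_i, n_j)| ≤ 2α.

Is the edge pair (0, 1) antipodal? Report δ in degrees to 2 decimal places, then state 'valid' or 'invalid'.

δ = 98.54°, invalid

α = atan 0.75 = 36.87°;  2α = 73.74°
edge 0: e_0 = (-1.86, +0.66);  n_0 = (+0.3344, +0.9424)
edge 1: e_1 = (-1.04, -1.95);  n_1 = (-0.8824, +0.4706)
∠(n_0, n_1) = 81.46°
δ = |180° − 81.46°| = 98.54°
98.54° > 2α = 73.74°  →  invalid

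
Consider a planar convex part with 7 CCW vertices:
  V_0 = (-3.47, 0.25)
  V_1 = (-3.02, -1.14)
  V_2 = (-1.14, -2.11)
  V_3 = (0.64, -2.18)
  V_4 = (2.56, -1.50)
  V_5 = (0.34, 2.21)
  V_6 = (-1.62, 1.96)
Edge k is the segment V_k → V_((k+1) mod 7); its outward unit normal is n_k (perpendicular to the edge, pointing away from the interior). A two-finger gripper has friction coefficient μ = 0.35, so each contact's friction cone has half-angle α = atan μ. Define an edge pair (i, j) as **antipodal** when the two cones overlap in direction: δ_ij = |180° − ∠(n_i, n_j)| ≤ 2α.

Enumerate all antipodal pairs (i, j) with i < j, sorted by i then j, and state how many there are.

count = 6; pairs: (0,4), (1,4), (1,5), (2,5), (3,5), (3,6)

α = atan 0.35 = 19.29°;  2α = 38.58°
n_0 = (-0.9514, -0.3080)
n_1 = (-0.4585, -0.8887)
n_2 = (-0.0393, -0.9992)
n_3 = (+0.3338, -0.9426)
n_4 = (+0.8581, +0.5135)
n_5 = (-0.1265, +0.9920)
n_6 = (-0.6788, +0.7343)
  (0,1): δ = 135.23°  ·
  (0,2): δ = 110.19°  ·
  (0,3): δ = 88.44°  ·
  (0,4): δ = 12.96°  ✓
  (0,5): δ = 79.33°  ·
  (0,6): δ = 114.81°  ·
  (1,2): δ = 154.96°  ·
  (1,3): δ = 133.21°  ·
  (1,4): δ = 31.81°  ✓
  (1,5): δ = 34.56°  ✓
  (1,6): δ = 70.04°  ·
  (2,3): δ = 158.25°  ·
  (2,4): δ = 56.85°  ·
  (2,5): δ = 9.52°  ✓
  (2,6): δ = 45.00°  ·
  (3,4): δ = 78.61°  ·
  (3,5): δ = 12.23°  ✓
  (3,6): δ = 23.25°  ✓
  (4,5): δ = 113.63°  ·
  (4,6): δ = 78.15°  ·
  (5,6): δ = 144.52°  ·
antipodal pairs: 6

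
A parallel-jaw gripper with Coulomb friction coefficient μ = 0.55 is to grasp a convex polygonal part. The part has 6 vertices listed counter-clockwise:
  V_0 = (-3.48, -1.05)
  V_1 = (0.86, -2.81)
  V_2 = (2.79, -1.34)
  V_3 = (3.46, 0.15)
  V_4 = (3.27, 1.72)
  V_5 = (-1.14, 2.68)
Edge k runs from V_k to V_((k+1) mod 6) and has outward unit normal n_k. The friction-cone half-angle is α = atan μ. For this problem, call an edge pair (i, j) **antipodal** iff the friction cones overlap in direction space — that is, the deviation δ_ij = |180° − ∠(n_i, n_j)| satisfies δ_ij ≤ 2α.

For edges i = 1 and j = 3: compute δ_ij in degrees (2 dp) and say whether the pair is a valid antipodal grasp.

α = atan 0.55 = 28.81°;  2α = 57.62°
edge 1: e_1 = (+1.93, +1.47);  n_1 = (+0.6059, -0.7955)
edge 3: e_3 = (-0.19, +1.57);  n_3 = (+0.9928, +0.1201)
∠(n_1, n_3) = 59.61°
δ = |180° − 59.61°| = 120.39°
120.39° > 2α = 57.62°  →  invalid

δ = 120.39°, invalid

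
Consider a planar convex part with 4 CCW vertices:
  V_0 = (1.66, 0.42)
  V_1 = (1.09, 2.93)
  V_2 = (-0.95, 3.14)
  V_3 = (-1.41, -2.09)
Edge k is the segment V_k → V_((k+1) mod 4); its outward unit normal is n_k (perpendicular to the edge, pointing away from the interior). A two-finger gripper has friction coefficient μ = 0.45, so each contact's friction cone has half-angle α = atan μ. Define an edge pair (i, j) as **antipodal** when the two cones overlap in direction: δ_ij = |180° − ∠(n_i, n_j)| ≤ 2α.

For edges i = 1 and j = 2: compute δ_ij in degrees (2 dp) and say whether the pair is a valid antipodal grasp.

δ = 89.15°, invalid

α = atan 0.45 = 24.23°;  2α = 48.46°
edge 1: e_1 = (-2.04, +0.21);  n_1 = (+0.1024, +0.9947)
edge 2: e_2 = (-0.46, -5.23);  n_2 = (-0.9962, +0.0876)
∠(n_1, n_2) = 90.85°
δ = |180° − 90.85°| = 89.15°
89.15° > 2α = 48.46°  →  invalid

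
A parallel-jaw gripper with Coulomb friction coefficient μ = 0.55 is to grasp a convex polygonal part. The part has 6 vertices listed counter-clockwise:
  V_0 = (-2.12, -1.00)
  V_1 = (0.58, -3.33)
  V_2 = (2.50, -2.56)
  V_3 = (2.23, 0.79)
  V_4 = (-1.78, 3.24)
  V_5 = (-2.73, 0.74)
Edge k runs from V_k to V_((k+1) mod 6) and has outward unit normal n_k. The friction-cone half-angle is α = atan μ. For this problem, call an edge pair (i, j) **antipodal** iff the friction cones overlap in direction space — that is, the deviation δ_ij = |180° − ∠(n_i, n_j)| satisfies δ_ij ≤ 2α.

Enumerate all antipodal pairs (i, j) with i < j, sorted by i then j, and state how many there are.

count = 7; pairs: (0,2), (0,3), (1,3), (1,4), (2,4), (2,5), (3,5)

α = atan 0.55 = 28.81°;  2α = 57.62°
n_0 = (-0.6533, -0.7571)
n_1 = (+0.3722, -0.9281)
n_2 = (+0.9968, +0.0803)
n_3 = (+0.5214, +0.8533)
n_4 = (-0.9348, +0.3552)
n_5 = (-0.9437, -0.3308)
  (0,1): δ = 117.35°  ·
  (0,2): δ = 44.60°  ✓
  (0,3): δ = 9.37°  ✓
  (0,4): δ = 109.99°  ·
  (0,5): δ = 150.11°  ·
  (1,2): δ = 107.24°  ·
  (1,3): δ = 53.28°  ✓
  (1,4): δ = 47.34°  ✓
  (1,5): δ = 87.47°  ·
  (2,3): δ = 126.03°  ·
  (2,4): δ = 25.41°  ✓
  (2,5): δ = 14.71°  ✓
  (3,4): δ = 79.38°  ·
  (3,5): δ = 39.26°  ✓
  (4,5): δ = 139.87°  ·
antipodal pairs: 7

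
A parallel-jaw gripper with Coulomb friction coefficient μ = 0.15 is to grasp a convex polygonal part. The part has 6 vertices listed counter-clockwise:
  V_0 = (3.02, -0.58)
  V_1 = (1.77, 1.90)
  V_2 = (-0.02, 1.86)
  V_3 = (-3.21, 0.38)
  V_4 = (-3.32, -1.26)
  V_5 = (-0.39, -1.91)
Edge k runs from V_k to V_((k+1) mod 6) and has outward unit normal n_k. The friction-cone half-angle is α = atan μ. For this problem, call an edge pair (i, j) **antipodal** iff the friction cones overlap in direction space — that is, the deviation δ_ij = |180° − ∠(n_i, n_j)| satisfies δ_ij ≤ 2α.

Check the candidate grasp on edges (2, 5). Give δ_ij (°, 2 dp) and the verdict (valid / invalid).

α = atan 0.15 = 8.53°;  2α = 17.06°
edge 2: e_2 = (-3.19, -1.48);  n_2 = (-0.4209, +0.9071)
edge 5: e_5 = (+3.41, +1.33);  n_5 = (+0.3634, -0.9316)
∠(n_2, n_5) = 176.42°
δ = |180° − 176.42°| = 3.58°
3.58° ≤ 2α = 17.06°  →  valid

δ = 3.58°, valid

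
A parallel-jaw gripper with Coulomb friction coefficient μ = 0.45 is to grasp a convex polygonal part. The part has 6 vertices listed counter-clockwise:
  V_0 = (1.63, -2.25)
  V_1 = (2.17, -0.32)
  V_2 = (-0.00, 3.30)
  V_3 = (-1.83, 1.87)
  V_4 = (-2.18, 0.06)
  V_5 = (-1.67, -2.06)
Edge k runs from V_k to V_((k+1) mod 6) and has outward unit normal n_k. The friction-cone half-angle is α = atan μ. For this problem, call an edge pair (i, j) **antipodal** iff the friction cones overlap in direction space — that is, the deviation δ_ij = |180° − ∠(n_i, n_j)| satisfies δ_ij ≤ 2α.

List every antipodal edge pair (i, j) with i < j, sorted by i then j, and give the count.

α = atan 0.45 = 24.23°;  2α = 48.46°
n_0 = (+0.9630, -0.2694)
n_1 = (+0.8577, +0.5141)
n_2 = (-0.6157, +0.7880)
n_3 = (-0.9818, +0.1899)
n_4 = (-0.9723, -0.2339)
n_5 = (-0.0575, -0.9983)
  (0,1): δ = 133.43°  ·
  (0,2): δ = 36.36°  ✓
  (0,3): δ = 4.69°  ✓
  (0,4): δ = 29.16°  ✓
  (0,5): δ = 102.34°  ·
  (1,2): δ = 82.94°  ·
  (1,3): δ = 41.88°  ✓
  (1,4): δ = 17.41°  ✓
  (1,5): δ = 55.76°  ·
  (2,3): δ = 138.95°  ·
  (2,4): δ = 114.48°  ·
  (2,5): δ = 41.30°  ✓
  (3,4): δ = 155.53°  ·
  (3,5): δ = 82.35°  ·
  (4,5): δ = 106.82°  ·
antipodal pairs: 6

count = 6; pairs: (0,2), (0,3), (0,4), (1,3), (1,4), (2,5)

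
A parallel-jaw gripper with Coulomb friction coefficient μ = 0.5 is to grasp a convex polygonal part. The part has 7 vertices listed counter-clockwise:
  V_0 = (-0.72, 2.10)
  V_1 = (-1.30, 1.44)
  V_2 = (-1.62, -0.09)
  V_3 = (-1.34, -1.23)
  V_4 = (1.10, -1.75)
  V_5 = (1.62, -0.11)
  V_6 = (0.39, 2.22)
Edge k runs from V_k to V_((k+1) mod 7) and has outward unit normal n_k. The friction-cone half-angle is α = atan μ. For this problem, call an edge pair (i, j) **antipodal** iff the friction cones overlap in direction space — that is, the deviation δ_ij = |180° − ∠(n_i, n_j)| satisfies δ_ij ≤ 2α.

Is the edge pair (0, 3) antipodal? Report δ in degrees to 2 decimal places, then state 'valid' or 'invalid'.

α = atan 0.5 = 26.57°;  2α = 53.13°
edge 0: e_0 = (-0.58, -0.66);  n_0 = (-0.7512, +0.6601)
edge 3: e_3 = (+2.44, -0.52);  n_3 = (-0.2084, -0.9780)
∠(n_0, n_3) = 119.28°
δ = |180° − 119.28°| = 60.72°
60.72° > 2α = 53.13°  →  invalid

δ = 60.72°, invalid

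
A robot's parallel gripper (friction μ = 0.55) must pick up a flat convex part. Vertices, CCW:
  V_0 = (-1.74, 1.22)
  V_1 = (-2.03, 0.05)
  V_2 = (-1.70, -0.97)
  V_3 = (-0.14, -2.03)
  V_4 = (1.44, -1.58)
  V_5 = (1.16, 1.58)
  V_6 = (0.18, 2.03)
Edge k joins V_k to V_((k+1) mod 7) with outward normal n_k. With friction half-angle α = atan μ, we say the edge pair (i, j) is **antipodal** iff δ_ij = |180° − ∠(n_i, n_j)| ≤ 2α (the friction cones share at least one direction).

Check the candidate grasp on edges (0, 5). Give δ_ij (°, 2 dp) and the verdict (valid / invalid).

δ = 79.26°, invalid

α = atan 0.55 = 28.81°;  2α = 57.62°
edge 0: e_0 = (-0.29, -1.17);  n_0 = (-0.9706, +0.2406)
edge 5: e_5 = (-0.98, +0.45);  n_5 = (+0.4173, +0.9088)
∠(n_0, n_5) = 100.74°
δ = |180° − 100.74°| = 79.26°
79.26° > 2α = 57.62°  →  invalid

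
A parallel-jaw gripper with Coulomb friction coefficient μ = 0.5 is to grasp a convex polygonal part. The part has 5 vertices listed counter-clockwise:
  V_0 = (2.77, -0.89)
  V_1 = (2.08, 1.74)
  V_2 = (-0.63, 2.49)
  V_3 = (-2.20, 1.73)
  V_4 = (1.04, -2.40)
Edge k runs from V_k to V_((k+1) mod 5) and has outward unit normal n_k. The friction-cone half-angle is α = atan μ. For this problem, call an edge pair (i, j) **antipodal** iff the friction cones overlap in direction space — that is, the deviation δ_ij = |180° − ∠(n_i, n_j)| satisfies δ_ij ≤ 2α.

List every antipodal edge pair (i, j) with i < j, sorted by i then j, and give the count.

α = atan 0.5 = 26.57°;  2α = 53.13°
n_0 = (+0.9673, +0.2538)
n_1 = (+0.2667, +0.9638)
n_2 = (-0.4357, +0.9001)
n_3 = (-0.7868, -0.6172)
n_4 = (+0.6576, -0.7534)
  (0,1): δ = 120.17°  ·
  (0,2): δ = 78.87°  ·
  (0,3): δ = 23.41°  ✓
  (0,4): δ = 116.41°  ·
  (1,2): δ = 138.70°  ·
  (1,3): δ = 36.42°  ✓
  (1,4): δ = 56.59°  ·
  (2,3): δ = 77.72°  ·
  (2,4): δ = 15.28°  ✓
  (3,4): δ = 87.00°  ·
antipodal pairs: 3

count = 3; pairs: (0,3), (1,3), (2,4)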